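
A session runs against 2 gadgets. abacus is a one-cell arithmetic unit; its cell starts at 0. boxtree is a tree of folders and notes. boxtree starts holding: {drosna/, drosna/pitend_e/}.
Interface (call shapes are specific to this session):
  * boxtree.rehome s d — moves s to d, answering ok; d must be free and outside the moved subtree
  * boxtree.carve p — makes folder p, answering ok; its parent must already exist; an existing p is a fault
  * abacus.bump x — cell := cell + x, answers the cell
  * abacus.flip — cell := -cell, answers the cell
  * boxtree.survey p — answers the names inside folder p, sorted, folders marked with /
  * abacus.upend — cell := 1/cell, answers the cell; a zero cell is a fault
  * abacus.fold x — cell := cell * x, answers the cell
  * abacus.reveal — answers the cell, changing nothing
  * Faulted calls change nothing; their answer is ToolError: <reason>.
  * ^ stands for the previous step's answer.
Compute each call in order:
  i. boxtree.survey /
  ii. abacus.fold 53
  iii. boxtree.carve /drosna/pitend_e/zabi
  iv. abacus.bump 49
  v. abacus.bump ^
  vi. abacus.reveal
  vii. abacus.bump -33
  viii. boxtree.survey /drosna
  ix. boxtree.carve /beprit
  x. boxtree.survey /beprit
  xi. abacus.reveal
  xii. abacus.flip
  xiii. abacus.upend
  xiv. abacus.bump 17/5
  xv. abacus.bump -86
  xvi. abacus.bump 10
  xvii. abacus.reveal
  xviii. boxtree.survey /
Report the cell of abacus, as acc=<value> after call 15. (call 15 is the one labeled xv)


Answer: acc=-1074/13

Derivation:
Next I call boxtree.survey passing p: /, which returns [drosna/].
Then abacus.fold passing x: 53, and observe 0.
I invoke boxtree.carve passing p: /drosna/pitend_e/zabi, yielding ok.
I use abacus.bump passing x: 49, giving 49.
I use abacus.bump passing x: ^, — result: 98.
Invoking abacus.reveal(), yielding 98.
Then abacus.bump passing x: -33, and observe 65.
Next I call boxtree.survey passing p: /drosna, and observe [pitend_e/].
Calling boxtree.carve passing p: /beprit, — result: ok.
Next I call boxtree.survey passing p: /beprit, yielding [].
Invoking abacus.reveal(), and get 65.
I run abacus.flip(), and observe -65.
I try abacus.upend(), and see -1/65.
Using abacus.bump passing x: 17/5, and get 44/13.
I call abacus.bump passing x: -86, which returns -1074/13.
Then abacus.bump passing x: 10: -944/13.
I call abacus.reveal, — result: -944/13.
Invoking boxtree.survey passing p: /, yielding [beprit/, drosna/].


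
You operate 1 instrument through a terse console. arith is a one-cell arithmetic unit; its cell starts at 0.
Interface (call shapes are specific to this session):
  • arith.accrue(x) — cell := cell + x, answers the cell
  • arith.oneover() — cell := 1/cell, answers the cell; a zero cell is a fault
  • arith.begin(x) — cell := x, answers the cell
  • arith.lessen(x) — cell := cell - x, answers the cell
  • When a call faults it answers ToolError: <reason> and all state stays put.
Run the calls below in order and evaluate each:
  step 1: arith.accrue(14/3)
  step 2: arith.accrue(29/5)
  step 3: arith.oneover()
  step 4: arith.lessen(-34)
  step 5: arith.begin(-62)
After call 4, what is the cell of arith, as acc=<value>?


Answer: acc=5353/157

Derivation:
Do: accrue[x: 14/3]
See: 14/3
Do: accrue[x: 29/5]
See: 157/15
Do: oneover[]
See: 15/157
Do: lessen[x: -34]
See: 5353/157
Do: begin[x: -62]
See: -62


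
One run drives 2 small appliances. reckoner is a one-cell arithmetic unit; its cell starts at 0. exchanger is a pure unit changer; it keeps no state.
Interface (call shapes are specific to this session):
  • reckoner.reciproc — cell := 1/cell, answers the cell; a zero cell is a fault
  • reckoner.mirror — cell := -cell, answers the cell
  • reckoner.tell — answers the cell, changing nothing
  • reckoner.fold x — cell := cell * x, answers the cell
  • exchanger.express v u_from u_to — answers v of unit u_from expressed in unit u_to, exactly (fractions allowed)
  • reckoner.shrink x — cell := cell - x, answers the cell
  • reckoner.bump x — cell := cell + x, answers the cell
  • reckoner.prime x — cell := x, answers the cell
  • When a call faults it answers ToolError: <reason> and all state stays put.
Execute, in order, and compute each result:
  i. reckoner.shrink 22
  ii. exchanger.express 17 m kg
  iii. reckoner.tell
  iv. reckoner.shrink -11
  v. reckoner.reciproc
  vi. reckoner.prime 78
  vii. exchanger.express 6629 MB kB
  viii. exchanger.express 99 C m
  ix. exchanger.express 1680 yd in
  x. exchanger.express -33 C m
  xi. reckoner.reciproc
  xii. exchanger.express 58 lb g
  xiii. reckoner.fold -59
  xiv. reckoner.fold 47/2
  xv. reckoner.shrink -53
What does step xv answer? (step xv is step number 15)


Answer: 5495/156

Derivation:
$ reckoner.shrink x=22
[out] -22
$ exchanger.express v=17 u_from=m u_to=kg
[out] ToolError: incompatible units
$ reckoner.tell
[out] -22
$ reckoner.shrink x=-11
[out] -11
$ reckoner.reciproc
[out] -1/11
$ reckoner.prime x=78
[out] 78
$ exchanger.express v=6629 u_from=MB u_to=kB
[out] 6629000
$ exchanger.express v=99 u_from=C u_to=m
[out] ToolError: incompatible units
$ exchanger.express v=1680 u_from=yd u_to=in
[out] 60480
$ exchanger.express v=-33 u_from=C u_to=m
[out] ToolError: incompatible units
$ reckoner.reciproc
[out] 1/78
$ exchanger.express v=58 u_from=lb u_to=g
[out] 1315417873/50000
$ reckoner.fold x=-59
[out] -59/78
$ reckoner.fold x=47/2
[out] -2773/156
$ reckoner.shrink x=-53
[out] 5495/156


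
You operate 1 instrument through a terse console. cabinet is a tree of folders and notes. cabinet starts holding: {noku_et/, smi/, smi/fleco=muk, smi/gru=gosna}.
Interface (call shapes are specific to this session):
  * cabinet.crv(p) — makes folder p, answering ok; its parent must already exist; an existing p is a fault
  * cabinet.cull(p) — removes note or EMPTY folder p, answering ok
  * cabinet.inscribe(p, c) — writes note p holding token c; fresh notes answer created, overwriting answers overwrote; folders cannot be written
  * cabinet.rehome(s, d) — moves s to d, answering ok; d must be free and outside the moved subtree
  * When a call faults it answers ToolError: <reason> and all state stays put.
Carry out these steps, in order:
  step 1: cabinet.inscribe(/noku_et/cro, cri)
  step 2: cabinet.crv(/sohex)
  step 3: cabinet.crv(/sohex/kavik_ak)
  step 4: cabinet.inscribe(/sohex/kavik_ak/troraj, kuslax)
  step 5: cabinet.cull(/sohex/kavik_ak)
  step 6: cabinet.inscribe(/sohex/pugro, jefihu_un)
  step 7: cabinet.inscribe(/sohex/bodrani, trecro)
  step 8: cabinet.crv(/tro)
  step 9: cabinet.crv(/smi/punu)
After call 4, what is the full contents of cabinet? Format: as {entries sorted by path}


! 1. cabinet.inscribe(/noku_et/cro, cri) -> created
! 2. cabinet.crv(/sohex) -> ok
! 3. cabinet.crv(/sohex/kavik_ak) -> ok
! 4. cabinet.inscribe(/sohex/kavik_ak/troraj, kuslax) -> created
! 5. cabinet.cull(/sohex/kavik_ak) -> ToolError: not empty
! 6. cabinet.inscribe(/sohex/pugro, jefihu_un) -> created
! 7. cabinet.inscribe(/sohex/bodrani, trecro) -> created
! 8. cabinet.crv(/tro) -> ok
! 9. cabinet.crv(/smi/punu) -> ok

Answer: {noku_et/, noku_et/cro=cri, smi/, smi/fleco=muk, smi/gru=gosna, sohex/, sohex/kavik_ak/, sohex/kavik_ak/troraj=kuslax}


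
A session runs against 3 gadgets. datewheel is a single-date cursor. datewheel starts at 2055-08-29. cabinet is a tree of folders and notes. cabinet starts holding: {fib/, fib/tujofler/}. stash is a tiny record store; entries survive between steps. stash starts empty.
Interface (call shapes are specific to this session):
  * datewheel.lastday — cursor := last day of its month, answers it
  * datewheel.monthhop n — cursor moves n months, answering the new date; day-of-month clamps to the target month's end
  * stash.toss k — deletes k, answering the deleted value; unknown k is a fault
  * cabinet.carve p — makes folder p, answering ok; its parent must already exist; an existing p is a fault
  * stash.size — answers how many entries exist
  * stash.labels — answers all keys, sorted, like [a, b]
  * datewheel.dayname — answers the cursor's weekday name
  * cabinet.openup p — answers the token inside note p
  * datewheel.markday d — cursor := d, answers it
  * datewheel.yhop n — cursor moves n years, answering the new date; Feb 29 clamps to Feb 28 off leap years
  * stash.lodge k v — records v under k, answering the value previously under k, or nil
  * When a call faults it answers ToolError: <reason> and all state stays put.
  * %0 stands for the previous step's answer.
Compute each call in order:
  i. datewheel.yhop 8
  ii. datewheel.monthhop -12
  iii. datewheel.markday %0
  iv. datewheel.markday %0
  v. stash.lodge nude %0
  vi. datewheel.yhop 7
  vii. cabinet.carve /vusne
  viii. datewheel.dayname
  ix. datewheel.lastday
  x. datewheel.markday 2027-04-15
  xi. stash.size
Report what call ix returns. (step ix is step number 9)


Answer: 2069-08-31

Derivation:
>> yhop(8)
<< 2063-08-29
>> monthhop(-12)
<< 2062-08-29
>> markday(%0)
<< 2062-08-29
>> markday(%0)
<< 2062-08-29
>> lodge(nude, %0)
<< nil
>> yhop(7)
<< 2069-08-29
>> carve(/vusne)
<< ok
>> dayname()
<< Thursday
>> lastday()
<< 2069-08-31
>> markday(2027-04-15)
<< 2027-04-15
>> size()
<< 1


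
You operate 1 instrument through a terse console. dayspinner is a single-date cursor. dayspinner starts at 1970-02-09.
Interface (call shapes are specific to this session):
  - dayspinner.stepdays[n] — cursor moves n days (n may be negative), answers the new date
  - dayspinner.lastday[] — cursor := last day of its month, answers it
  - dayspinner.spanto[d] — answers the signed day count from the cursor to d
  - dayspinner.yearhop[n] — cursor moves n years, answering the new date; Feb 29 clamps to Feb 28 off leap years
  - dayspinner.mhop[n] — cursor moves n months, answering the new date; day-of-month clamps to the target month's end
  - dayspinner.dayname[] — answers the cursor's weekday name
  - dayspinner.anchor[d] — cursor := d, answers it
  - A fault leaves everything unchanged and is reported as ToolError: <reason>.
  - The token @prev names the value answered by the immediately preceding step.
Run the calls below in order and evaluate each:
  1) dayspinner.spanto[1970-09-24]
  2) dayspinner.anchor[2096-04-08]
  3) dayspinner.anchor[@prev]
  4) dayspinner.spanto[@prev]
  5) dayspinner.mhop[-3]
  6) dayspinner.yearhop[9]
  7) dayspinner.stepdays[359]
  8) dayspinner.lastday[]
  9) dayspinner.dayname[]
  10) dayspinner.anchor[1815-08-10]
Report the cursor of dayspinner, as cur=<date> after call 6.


Answer: cur=2105-01-08

Derivation:
Invoking dayspinner.spanto passing d: 1970-09-24, and get 227.
Now I run dayspinner.anchor passing d: 2096-04-08: 2096-04-08.
Next I call dayspinner.anchor passing d: @prev, which returns 2096-04-08.
I invoke dayspinner.spanto passing d: @prev, — result: 0.
I run dayspinner.mhop passing n: -3, — result: 2096-01-08.
I run dayspinner.yearhop passing n: 9, giving 2105-01-08.
I invoke dayspinner.stepdays passing n: 359, and observe 2106-01-02.
Next I call dayspinner.lastday(), giving 2106-01-31.
I call dayspinner.dayname(), giving Sunday.
Now I run dayspinner.anchor passing d: 1815-08-10: 1815-08-10.


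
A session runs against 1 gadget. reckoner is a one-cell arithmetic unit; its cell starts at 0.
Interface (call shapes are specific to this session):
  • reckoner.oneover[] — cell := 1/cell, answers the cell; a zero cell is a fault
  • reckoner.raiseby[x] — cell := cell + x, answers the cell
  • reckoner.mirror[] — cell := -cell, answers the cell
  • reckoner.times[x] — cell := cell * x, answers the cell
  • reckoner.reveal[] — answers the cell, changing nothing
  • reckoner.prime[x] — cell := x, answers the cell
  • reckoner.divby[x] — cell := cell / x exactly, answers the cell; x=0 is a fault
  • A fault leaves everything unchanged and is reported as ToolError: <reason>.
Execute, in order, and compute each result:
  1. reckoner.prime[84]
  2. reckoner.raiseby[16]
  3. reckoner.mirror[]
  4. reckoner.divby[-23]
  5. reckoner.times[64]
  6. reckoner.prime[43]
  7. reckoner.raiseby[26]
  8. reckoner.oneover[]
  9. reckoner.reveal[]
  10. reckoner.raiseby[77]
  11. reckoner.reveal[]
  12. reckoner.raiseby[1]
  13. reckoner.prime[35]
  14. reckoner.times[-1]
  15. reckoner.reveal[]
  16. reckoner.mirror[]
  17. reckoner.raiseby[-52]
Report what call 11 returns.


Answer: 5314/69

Derivation:
[in] reckoner.prime x→84
:: 84
[in] reckoner.raiseby x→16
:: 100
[in] reckoner.mirror
:: -100
[in] reckoner.divby x→-23
:: 100/23
[in] reckoner.times x→64
:: 6400/23
[in] reckoner.prime x→43
:: 43
[in] reckoner.raiseby x→26
:: 69
[in] reckoner.oneover
:: 1/69
[in] reckoner.reveal
:: 1/69
[in] reckoner.raiseby x→77
:: 5314/69
[in] reckoner.reveal
:: 5314/69
[in] reckoner.raiseby x→1
:: 5383/69
[in] reckoner.prime x→35
:: 35
[in] reckoner.times x→-1
:: -35
[in] reckoner.reveal
:: -35
[in] reckoner.mirror
:: 35
[in] reckoner.raiseby x→-52
:: -17


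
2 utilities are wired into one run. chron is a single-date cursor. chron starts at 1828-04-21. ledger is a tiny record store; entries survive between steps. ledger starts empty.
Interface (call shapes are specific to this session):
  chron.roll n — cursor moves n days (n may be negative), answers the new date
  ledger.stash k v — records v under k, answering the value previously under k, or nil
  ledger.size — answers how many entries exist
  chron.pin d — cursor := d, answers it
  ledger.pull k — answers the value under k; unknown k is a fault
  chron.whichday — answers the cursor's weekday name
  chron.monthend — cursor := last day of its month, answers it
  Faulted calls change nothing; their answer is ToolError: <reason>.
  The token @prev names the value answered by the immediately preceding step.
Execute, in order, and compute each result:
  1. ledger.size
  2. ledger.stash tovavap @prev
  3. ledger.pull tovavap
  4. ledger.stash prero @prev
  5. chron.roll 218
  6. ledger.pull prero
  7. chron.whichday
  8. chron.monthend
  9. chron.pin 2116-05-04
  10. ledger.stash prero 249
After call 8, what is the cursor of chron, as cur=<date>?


I run size: 0.
Now I run stash with k=tovavap, v=@prev, yielding nil.
Then pull with k=tovavap, which returns 0.
I run stash with k=prero, v=@prev: nil.
Then roll with n=218, which returns 1828-11-25.
I run pull with k=prero, which returns 0.
Invoking whichday(): Tuesday.
Invoking monthend(): 1828-11-30.
Now I run pin with d=2116-05-04, → 2116-05-04.
Invoking stash with k=prero, v=249, giving 0.

Answer: cur=1828-11-30


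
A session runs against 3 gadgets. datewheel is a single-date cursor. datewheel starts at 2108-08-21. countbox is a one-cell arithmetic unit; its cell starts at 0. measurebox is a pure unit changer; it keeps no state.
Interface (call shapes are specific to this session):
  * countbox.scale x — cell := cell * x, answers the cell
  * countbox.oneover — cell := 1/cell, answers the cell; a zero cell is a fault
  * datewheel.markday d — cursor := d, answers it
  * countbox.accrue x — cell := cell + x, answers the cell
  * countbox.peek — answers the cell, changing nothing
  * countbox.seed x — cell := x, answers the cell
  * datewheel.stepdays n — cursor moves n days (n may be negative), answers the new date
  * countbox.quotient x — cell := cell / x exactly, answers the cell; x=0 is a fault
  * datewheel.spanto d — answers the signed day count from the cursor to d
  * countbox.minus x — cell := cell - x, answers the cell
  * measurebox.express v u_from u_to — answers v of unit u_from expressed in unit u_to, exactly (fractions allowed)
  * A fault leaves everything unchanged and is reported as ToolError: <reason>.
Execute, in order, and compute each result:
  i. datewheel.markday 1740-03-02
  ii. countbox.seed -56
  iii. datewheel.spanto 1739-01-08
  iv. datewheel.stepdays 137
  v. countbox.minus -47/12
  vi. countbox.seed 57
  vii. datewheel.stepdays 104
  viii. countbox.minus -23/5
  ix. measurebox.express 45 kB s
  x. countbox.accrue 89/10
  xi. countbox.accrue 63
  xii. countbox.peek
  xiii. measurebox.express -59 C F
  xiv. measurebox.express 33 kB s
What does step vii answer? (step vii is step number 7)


Answer: 1740-10-29

Derivation:
-- datewheel.markday(d: 1740-03-02) ~> 1740-03-02
-- countbox.seed(x: -56) ~> -56
-- datewheel.spanto(d: 1739-01-08) ~> -419
-- datewheel.stepdays(n: 137) ~> 1740-07-17
-- countbox.minus(x: -47/12) ~> -625/12
-- countbox.seed(x: 57) ~> 57
-- datewheel.stepdays(n: 104) ~> 1740-10-29
-- countbox.minus(x: -23/5) ~> 308/5
-- measurebox.express(v: 45, u_from: kB, u_to: s) ~> ToolError: incompatible units
-- countbox.accrue(x: 89/10) ~> 141/2
-- countbox.accrue(x: 63) ~> 267/2
-- countbox.peek() ~> 267/2
-- measurebox.express(v: -59, u_from: C, u_to: F) ~> -371/5
-- measurebox.express(v: 33, u_from: kB, u_to: s) ~> ToolError: incompatible units


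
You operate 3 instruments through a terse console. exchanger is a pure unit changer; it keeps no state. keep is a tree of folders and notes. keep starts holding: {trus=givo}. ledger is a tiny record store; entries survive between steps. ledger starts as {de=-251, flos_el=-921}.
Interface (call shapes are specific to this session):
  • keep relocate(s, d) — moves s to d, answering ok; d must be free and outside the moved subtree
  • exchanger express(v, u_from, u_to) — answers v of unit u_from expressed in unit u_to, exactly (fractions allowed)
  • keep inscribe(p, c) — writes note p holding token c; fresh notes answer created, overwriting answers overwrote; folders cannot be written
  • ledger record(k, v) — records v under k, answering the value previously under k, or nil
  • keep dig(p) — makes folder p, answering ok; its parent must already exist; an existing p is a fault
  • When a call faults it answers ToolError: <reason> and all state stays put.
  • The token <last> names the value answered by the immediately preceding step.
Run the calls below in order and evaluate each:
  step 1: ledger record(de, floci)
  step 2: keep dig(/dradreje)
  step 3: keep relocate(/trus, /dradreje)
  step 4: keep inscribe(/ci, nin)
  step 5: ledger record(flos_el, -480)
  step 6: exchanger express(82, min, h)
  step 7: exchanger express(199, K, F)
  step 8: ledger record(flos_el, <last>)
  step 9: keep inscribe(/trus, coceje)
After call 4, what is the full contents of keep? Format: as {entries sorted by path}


! 1. ledger record(k: de, v: floci) -> -251
! 2. keep dig(p: /dradreje) -> ok
! 3. keep relocate(s: /trus, d: /dradreje) -> ToolError: exists
! 4. keep inscribe(p: /ci, c: nin) -> created
! 5. ledger record(k: flos_el, v: -480) -> -921
! 6. exchanger express(v: 82, u_from: min, u_to: h) -> 41/30
! 7. exchanger express(v: 199, u_from: K, u_to: F) -> -10147/100
! 8. ledger record(k: flos_el, v: <last>) -> -480
! 9. keep inscribe(p: /trus, c: coceje) -> overwrote

Answer: {ci=nin, dradreje/, trus=givo}


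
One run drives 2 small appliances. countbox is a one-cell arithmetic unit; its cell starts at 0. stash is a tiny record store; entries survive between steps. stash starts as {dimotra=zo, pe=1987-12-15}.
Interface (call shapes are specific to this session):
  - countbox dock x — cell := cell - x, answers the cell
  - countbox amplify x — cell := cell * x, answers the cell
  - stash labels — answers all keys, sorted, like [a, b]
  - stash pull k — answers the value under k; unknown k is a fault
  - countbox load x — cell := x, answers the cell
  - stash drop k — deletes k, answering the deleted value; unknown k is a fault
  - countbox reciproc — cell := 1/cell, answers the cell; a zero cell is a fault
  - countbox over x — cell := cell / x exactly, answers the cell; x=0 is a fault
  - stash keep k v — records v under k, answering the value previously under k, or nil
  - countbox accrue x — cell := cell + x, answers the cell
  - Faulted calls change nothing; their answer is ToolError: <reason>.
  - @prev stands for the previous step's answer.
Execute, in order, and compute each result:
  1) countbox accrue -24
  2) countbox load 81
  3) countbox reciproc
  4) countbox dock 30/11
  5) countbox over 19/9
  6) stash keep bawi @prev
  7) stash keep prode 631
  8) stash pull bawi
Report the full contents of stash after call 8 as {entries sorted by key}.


Then countbox accrue passing -24, — result: -24.
Now I run countbox load passing 81, → 81.
Next I call countbox reciproc: 1/81.
Invoking countbox dock passing 30/11: -2419/891.
I call countbox over passing 19/9, which returns -2419/1881.
Using stash keep passing bawi, @prev, — result: nil.
Invoking stash keep passing prode, 631, — result: nil.
I call stash pull passing bawi, — result: -2419/1881.

Answer: {bawi=-2419/1881, dimotra=zo, pe=1987-12-15, prode=631}


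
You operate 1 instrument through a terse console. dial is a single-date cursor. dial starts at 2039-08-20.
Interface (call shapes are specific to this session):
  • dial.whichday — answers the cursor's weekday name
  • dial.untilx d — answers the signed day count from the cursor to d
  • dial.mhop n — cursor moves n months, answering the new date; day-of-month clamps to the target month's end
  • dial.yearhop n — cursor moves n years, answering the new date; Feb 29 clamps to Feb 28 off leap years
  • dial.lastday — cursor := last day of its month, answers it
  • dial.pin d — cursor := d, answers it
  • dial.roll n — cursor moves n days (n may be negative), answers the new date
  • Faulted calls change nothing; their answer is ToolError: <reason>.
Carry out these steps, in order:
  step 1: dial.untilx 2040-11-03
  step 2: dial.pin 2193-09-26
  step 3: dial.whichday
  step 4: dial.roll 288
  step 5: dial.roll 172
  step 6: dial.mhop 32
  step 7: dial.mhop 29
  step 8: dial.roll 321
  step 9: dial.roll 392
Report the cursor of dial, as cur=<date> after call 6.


>>> untilx d='2040-11-03'
:: 441
>>> pin d='2193-09-26'
:: 2193-09-26
>>> whichday
:: Thursday
>>> roll n='288'
:: 2194-07-11
>>> roll n='172'
:: 2194-12-30
>>> mhop n='32'
:: 2197-08-30
>>> mhop n='29'
:: 2200-01-30
>>> roll n='321'
:: 2200-12-17
>>> roll n='392'
:: 2202-01-13

Answer: cur=2197-08-30


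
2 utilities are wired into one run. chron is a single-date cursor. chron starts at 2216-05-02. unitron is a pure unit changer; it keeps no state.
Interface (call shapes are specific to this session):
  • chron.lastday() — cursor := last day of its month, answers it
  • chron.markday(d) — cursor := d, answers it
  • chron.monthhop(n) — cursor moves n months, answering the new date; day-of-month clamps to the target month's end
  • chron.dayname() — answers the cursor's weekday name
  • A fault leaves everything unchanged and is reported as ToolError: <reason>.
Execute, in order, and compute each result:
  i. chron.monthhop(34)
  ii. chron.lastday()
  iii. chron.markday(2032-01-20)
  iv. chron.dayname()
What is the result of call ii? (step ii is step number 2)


Answer: 2219-03-31

Derivation:
# chron.monthhop(n=34) => 2219-03-02
# chron.lastday() => 2219-03-31
# chron.markday(d=2032-01-20) => 2032-01-20
# chron.dayname() => Tuesday


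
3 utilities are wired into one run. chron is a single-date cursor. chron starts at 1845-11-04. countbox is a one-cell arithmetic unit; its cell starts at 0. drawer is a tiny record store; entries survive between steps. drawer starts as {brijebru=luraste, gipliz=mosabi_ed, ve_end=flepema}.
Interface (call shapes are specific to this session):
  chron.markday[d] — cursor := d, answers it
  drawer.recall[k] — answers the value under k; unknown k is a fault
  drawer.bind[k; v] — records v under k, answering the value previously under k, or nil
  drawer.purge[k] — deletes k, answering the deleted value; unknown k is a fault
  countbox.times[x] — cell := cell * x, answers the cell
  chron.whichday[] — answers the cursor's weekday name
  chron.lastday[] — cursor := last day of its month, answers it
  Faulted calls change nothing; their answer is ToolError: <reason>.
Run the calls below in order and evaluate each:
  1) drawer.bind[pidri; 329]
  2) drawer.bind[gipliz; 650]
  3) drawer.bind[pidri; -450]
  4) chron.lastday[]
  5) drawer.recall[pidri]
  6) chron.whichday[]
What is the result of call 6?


Do: drawer.bind[k=pidri; v=329]
See: nil
Do: drawer.bind[k=gipliz; v=650]
See: mosabi_ed
Do: drawer.bind[k=pidri; v=-450]
See: 329
Do: chron.lastday[]
See: 1845-11-30
Do: drawer.recall[k=pidri]
See: -450
Do: chron.whichday[]
See: Sunday

Answer: Sunday


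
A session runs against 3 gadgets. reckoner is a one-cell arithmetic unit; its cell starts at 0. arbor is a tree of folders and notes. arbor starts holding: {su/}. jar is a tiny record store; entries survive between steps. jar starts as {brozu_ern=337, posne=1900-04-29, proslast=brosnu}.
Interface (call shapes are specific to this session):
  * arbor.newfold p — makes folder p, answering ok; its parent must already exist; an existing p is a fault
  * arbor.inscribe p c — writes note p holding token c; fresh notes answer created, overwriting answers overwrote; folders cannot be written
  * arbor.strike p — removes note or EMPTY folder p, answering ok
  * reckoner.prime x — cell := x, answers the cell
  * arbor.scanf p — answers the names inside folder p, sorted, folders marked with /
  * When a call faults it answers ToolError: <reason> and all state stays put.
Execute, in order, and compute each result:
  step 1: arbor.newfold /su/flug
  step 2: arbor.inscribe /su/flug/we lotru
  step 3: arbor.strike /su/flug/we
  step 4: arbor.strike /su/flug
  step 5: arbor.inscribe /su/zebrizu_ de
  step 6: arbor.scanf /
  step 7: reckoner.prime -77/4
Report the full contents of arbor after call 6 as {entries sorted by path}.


Answer: {su/, su/zebrizu_=de}

Derivation:
>>> newfold p: /su/flug
= ok
>>> inscribe p: /su/flug/we c: lotru
= created
>>> strike p: /su/flug/we
= ok
>>> strike p: /su/flug
= ok
>>> inscribe p: /su/zebrizu_ c: de
= created
>>> scanf p: /
= [su/]
>>> prime x: -77/4
= -77/4


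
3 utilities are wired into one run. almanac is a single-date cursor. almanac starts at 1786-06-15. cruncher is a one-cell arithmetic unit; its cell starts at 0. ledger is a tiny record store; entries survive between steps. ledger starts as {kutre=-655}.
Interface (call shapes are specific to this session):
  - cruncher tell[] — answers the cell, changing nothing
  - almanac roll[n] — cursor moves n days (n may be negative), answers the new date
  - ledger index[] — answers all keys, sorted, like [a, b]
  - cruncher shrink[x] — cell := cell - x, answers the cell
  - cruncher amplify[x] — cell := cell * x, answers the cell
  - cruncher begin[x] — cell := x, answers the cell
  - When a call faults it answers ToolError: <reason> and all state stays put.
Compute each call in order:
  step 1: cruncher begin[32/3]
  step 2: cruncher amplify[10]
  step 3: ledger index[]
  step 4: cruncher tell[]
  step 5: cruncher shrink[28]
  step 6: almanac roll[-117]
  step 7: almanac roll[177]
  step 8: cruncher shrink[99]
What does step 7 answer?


Answer: 1786-08-14

Derivation:
>>> cruncher begin x=32/3
[out] 32/3
>>> cruncher amplify x=10
[out] 320/3
>>> ledger index
[out] [kutre]
>>> cruncher tell
[out] 320/3
>>> cruncher shrink x=28
[out] 236/3
>>> almanac roll n=-117
[out] 1786-02-18
>>> almanac roll n=177
[out] 1786-08-14
>>> cruncher shrink x=99
[out] -61/3


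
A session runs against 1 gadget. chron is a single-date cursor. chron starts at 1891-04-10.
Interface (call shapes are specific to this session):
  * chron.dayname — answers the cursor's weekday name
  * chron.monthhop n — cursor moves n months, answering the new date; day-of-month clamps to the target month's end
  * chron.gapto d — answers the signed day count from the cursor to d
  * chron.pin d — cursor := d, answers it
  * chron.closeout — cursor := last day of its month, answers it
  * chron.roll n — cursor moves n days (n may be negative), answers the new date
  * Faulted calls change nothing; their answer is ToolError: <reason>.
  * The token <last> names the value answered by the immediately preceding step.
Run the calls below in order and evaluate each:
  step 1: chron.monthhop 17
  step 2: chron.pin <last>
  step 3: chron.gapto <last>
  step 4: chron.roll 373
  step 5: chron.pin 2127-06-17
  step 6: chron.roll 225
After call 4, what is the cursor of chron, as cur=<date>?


>>> chron.monthhop n→17
[out] 1892-09-10
>>> chron.pin d→<last>
[out] 1892-09-10
>>> chron.gapto d→<last>
[out] 0
>>> chron.roll n→373
[out] 1893-09-18
>>> chron.pin d→2127-06-17
[out] 2127-06-17
>>> chron.roll n→225
[out] 2128-01-28

Answer: cur=1893-09-18


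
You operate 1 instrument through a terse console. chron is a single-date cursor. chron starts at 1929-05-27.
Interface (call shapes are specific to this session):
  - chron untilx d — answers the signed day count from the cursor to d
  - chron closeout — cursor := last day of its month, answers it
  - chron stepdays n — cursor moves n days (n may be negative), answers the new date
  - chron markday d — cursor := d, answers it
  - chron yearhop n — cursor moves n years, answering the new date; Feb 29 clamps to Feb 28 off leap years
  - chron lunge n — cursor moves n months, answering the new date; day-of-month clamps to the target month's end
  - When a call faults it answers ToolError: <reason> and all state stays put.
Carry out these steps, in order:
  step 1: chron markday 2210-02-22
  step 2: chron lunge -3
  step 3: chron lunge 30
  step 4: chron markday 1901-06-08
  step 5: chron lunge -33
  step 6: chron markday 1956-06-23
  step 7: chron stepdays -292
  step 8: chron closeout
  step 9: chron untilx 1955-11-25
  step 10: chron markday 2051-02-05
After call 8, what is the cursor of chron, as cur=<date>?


Answer: cur=1955-09-30

Derivation:
Step: chron markday[2210-02-22]
Result: 2210-02-22
Step: chron lunge[-3]
Result: 2209-11-22
Step: chron lunge[30]
Result: 2212-05-22
Step: chron markday[1901-06-08]
Result: 1901-06-08
Step: chron lunge[-33]
Result: 1898-09-08
Step: chron markday[1956-06-23]
Result: 1956-06-23
Step: chron stepdays[-292]
Result: 1955-09-05
Step: chron closeout[]
Result: 1955-09-30
Step: chron untilx[1955-11-25]
Result: 56
Step: chron markday[2051-02-05]
Result: 2051-02-05


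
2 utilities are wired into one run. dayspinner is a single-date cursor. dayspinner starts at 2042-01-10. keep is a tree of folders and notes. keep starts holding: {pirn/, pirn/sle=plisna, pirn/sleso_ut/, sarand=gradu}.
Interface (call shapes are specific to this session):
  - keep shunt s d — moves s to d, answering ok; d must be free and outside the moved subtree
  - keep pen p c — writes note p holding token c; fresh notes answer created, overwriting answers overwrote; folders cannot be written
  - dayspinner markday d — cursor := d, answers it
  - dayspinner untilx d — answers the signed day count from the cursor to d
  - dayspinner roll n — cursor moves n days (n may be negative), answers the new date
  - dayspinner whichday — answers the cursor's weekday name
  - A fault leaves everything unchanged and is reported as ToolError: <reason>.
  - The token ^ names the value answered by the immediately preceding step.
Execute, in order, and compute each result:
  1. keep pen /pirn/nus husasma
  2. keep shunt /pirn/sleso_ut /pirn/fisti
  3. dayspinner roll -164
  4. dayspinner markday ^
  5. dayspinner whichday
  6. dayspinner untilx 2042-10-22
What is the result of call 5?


-> keep pen(p: /pirn/nus, c: husasma)
<- created
-> keep shunt(s: /pirn/sleso_ut, d: /pirn/fisti)
<- ok
-> dayspinner roll(n: -164)
<- 2041-07-30
-> dayspinner markday(d: ^)
<- 2041-07-30
-> dayspinner whichday()
<- Tuesday
-> dayspinner untilx(d: 2042-10-22)
<- 449

Answer: Tuesday


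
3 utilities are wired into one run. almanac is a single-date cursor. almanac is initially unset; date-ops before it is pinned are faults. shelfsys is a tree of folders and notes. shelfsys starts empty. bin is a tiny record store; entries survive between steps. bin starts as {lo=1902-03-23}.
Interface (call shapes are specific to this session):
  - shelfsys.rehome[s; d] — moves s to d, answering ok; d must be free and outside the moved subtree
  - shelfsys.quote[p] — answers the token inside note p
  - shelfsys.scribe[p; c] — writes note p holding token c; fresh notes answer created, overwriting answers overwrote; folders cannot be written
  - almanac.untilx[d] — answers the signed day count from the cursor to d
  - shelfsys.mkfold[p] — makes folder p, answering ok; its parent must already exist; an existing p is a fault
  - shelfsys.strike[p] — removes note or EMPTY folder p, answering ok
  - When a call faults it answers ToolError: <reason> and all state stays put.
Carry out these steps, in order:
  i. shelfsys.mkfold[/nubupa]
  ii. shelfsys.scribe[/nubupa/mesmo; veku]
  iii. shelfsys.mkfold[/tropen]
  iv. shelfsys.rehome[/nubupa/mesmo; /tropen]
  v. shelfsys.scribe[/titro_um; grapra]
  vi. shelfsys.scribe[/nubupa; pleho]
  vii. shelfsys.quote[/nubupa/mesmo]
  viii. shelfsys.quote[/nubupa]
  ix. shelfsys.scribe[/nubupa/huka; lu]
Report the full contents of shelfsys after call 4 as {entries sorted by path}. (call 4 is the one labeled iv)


Answer: {nubupa/, nubupa/mesmo=veku, tropen/}

Derivation:
Do: shelfsys.mkfold[p=/nubupa]
See: ok
Do: shelfsys.scribe[p=/nubupa/mesmo; c=veku]
See: created
Do: shelfsys.mkfold[p=/tropen]
See: ok
Do: shelfsys.rehome[s=/nubupa/mesmo; d=/tropen]
See: ToolError: exists
Do: shelfsys.scribe[p=/titro_um; c=grapra]
See: created
Do: shelfsys.scribe[p=/nubupa; c=pleho]
See: ToolError: is a directory
Do: shelfsys.quote[p=/nubupa/mesmo]
See: veku
Do: shelfsys.quote[p=/nubupa]
See: ToolError: is a directory
Do: shelfsys.scribe[p=/nubupa/huka; c=lu]
See: created


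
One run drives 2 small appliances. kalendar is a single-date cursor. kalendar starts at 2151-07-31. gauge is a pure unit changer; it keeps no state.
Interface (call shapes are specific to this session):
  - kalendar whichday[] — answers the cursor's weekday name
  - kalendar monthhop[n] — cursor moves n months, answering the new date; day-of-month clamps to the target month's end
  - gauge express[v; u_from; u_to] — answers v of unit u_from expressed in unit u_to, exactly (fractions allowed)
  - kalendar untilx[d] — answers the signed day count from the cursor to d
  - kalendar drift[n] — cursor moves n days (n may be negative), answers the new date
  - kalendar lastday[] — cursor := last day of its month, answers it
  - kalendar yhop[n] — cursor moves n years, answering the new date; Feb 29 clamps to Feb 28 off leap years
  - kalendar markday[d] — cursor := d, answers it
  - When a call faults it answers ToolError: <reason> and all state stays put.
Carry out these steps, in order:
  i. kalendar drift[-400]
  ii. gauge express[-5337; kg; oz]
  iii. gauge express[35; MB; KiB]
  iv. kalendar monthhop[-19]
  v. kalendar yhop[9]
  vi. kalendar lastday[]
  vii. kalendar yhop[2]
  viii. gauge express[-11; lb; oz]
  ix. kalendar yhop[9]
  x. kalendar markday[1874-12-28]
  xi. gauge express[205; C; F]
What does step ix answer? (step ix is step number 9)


Answer: 2168-11-30

Derivation:
I call kalendar drift with n: -400, → 2150-06-26.
Now I run gauge express with v: -5337, u_from: kg, u_to: oz, giving -8539200000000/45359237.
Then gauge express with v: 35, u_from: MB, u_to: KiB, giving 546875/16.
Invoking kalendar monthhop with n: -19, — result: 2148-11-26.
I run kalendar yhop with n: 9, and observe 2157-11-26.
Calling kalendar lastday(), and get 2157-11-30.
Using kalendar yhop with n: 2, — result: 2159-11-30.
Using gauge express with v: -11, u_from: lb, u_to: oz, and see -176.
I run kalendar yhop with n: 9, yielding 2168-11-30.
Now I run kalendar markday with d: 1874-12-28, — result: 1874-12-28.
Invoking gauge express with v: 205, u_from: C, u_to: F, which returns 401.


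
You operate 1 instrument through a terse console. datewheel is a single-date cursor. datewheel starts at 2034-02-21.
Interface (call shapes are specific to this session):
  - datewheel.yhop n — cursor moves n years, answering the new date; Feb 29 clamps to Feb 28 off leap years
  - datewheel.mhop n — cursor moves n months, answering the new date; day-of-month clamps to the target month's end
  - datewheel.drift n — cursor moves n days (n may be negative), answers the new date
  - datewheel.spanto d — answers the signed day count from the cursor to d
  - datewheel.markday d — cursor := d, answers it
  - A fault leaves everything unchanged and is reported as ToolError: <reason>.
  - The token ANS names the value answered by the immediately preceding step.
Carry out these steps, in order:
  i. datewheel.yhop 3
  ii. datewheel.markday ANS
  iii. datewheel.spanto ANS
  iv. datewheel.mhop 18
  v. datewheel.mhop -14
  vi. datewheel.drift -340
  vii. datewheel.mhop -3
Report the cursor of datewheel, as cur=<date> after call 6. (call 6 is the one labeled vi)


Answer: cur=2036-07-16

Derivation:
$ datewheel.yhop n=3
:: 2037-02-21
$ datewheel.markday d=ANS
:: 2037-02-21
$ datewheel.spanto d=ANS
:: 0
$ datewheel.mhop n=18
:: 2038-08-21
$ datewheel.mhop n=-14
:: 2037-06-21
$ datewheel.drift n=-340
:: 2036-07-16
$ datewheel.mhop n=-3
:: 2036-04-16


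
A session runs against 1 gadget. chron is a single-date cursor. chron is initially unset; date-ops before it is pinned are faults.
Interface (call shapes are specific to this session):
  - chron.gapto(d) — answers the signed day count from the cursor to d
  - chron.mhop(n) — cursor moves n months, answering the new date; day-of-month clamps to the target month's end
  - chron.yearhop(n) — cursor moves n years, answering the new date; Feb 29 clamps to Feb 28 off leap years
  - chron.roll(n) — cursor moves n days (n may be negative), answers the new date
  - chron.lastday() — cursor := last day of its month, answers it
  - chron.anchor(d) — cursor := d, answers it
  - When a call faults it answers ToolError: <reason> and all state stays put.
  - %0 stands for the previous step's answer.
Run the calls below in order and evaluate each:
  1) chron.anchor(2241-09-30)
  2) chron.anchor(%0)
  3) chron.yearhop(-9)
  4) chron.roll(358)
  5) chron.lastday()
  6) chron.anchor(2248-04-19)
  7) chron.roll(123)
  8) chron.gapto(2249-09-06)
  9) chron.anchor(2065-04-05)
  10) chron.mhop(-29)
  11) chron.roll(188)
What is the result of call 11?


Do: chron.anchor[d='2241-09-30']
See: 2241-09-30
Do: chron.anchor[d='%0']
See: 2241-09-30
Do: chron.yearhop[n='-9']
See: 2232-09-30
Do: chron.roll[n='358']
See: 2233-09-23
Do: chron.lastday[]
See: 2233-09-30
Do: chron.anchor[d='2248-04-19']
See: 2248-04-19
Do: chron.roll[n='123']
See: 2248-08-20
Do: chron.gapto[d='2249-09-06']
See: 382
Do: chron.anchor[d='2065-04-05']
See: 2065-04-05
Do: chron.mhop[n='-29']
See: 2062-11-05
Do: chron.roll[n='188']
See: 2063-05-12

Answer: 2063-05-12


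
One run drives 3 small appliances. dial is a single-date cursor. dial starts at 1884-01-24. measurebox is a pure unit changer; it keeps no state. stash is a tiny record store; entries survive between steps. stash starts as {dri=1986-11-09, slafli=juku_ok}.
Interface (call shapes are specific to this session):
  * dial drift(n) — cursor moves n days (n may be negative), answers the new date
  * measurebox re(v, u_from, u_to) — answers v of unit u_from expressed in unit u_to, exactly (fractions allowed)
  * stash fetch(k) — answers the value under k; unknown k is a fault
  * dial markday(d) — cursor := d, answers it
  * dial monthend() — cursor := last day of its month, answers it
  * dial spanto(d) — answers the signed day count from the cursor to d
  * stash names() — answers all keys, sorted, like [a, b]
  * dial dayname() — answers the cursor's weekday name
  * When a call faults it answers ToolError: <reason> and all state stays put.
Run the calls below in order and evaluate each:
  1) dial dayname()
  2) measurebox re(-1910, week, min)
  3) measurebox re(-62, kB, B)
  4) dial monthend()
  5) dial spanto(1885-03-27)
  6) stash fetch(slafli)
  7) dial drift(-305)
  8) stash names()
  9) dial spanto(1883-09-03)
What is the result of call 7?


Answer: 1883-04-01

Derivation:
Invoking dial dayname(), — result: Thursday.
I use measurebox re using v: -1910, u_from: week, u_to: min, which returns -19252800.
Then measurebox re using v: -62, u_from: kB, u_to: B, → -62000.
Invoking dial monthend, which returns 1884-01-31.
Invoking dial spanto using d: 1885-03-27, and see 421.
I use stash fetch using k: slafli, and get juku_ok.
Then dial drift using n: -305, giving 1883-04-01.
I try stash names(), — result: [dri, slafli].
Calling dial spanto using d: 1883-09-03, giving 155.
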